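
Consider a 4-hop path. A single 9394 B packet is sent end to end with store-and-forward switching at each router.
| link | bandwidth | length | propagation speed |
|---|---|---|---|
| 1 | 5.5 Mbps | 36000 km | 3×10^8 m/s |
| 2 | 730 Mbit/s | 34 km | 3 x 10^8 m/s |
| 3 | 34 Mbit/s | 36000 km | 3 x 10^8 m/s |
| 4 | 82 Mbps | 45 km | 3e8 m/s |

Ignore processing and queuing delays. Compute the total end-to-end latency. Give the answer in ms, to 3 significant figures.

L = 9394 × 8 = 75152 bits.
Transmission delays (L/R per hop): 13.664, 0.102948, 2.21035, 0.916488 ms; sum = 16.8938 ms.
Propagation delays (d/s per hop): 120, 0.113333, 120, 0.15 ms; sum = 240.263 ms.
End-to-end = 257 ms.

257 ms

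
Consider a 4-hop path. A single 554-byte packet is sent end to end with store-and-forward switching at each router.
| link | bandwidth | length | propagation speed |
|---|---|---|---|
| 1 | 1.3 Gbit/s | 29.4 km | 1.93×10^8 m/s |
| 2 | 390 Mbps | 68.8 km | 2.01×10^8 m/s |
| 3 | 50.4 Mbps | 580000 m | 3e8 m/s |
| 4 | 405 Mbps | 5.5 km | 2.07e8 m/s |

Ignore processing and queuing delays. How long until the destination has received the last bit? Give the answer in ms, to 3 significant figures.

2.57 ms

L = 554 × 8 = 4432 bits.
Transmission delays (L/R per hop): 0.00340923, 0.0113641, 0.0879365, 0.0109432 ms; sum = 0.113653 ms.
Propagation delays (d/s per hop): 0.152332, 0.342289, 1.93333, 0.02657 ms; sum = 2.45452 ms.
End-to-end = 2.57 ms.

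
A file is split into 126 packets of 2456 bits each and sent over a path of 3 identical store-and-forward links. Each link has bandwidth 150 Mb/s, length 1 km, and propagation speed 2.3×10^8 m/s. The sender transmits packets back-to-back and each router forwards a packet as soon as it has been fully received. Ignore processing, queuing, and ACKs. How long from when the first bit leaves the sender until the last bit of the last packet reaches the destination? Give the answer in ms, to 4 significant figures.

Per-hop transmission t_tx = L/R = 2456/150000000 = 0.0163733 ms.
Per-hop propagation t_prop = 1000/2.3e+08 = 0.00434783 ms.
Pipeline fill: first packet needs 3·t_tx to clear all hops; remaining 125 packets each add one t_tx.
Total = (3+126-1)·t_tx + 3·t_prop = 128·0.0163733 + 3·0.00434783 = 2.109 ms.

2.109 ms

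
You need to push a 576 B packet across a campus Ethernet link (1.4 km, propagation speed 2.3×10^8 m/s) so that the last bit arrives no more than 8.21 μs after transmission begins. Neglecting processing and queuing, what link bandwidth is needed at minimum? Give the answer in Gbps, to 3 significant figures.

L = 4608 bits.
Propagation delay = 1400 / 2.3e+08 = 6.08696 μs.
Transmission budget = 8.21 − 6.08696 = 2.12304 μs.
R ≥ L / t_tx = 4608 bits / 2.12304e-06 s = 2.17 Gbps.

2.17 Gbps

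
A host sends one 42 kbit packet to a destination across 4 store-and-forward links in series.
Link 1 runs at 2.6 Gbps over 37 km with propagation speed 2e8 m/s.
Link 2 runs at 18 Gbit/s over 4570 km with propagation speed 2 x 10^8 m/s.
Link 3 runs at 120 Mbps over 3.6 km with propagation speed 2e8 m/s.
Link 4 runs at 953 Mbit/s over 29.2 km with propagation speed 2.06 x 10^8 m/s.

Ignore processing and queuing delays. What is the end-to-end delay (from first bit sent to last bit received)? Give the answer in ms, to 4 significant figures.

23.61 ms

L = 42000 bits.
Transmission delays (L/R per hop): 0.0161538, 0.00233333, 0.35, 0.0440714 ms; sum = 0.412559 ms.
Propagation delays (d/s per hop): 0.185, 22.85, 0.018, 0.141748 ms; sum = 23.1947 ms.
End-to-end = 23.61 ms.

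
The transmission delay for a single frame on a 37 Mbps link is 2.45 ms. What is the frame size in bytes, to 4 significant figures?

11330 bytes

L = R × t_tx = 37000000 b/s × 0.00245 s = 90650 bits.
In bytes: 90650 / 8 = 11330 bytes.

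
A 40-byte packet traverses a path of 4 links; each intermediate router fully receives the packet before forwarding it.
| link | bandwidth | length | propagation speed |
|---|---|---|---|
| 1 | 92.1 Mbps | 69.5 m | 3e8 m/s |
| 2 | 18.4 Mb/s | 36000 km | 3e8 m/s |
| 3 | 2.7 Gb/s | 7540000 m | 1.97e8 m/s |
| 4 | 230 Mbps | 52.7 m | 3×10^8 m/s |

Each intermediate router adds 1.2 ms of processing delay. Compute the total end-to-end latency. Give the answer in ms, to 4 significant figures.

161.9 ms

L = 40 × 8 = 320 bits.
Transmission delays (L/R per hop): 0.00347448, 0.0173913, 0.000118519, 0.0013913 ms; sum = 0.0223756 ms.
Propagation delays (d/s per hop): 0.000231667, 120, 38.2741, 0.000175667 ms; sum = 158.275 ms.
Processing at 3 router(s): 3 × 1.2 ms = 3.6 ms.
End-to-end = 161.9 ms.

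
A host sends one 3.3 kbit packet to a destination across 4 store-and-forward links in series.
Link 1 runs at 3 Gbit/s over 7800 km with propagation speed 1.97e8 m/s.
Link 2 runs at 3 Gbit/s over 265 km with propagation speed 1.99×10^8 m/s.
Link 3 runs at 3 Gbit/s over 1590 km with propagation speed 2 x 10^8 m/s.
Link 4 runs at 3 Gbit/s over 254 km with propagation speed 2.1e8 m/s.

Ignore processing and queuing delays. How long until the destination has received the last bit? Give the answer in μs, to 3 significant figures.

50100 μs

L = 3300 bits.
Transmission delay per hop = L/R = 3300/3000000000 = 1.1 μs; 4 hops → 4.4 μs.
Propagation delays (d/s per hop): 39593.9, 1331.66, 7950, 1209.52 μs; sum = 50085.1 μs.
End-to-end = 50100 μs.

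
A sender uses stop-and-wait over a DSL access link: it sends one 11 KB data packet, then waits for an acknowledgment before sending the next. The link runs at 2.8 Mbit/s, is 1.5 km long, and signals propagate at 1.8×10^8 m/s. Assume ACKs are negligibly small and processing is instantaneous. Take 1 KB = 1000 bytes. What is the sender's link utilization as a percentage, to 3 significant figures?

99.9 %

t_tx = L/R = 88000/2800000 = 0.0314286 s.
t_prop = 1500/180000000 = 8.33333e-06 s; RTT = 1.66667e-05 s.
Cycle = t_tx + RTT = 0.0314452 s.
Utilization = t_tx / cycle = 0.0314286/0.0314452 = 99.9 %.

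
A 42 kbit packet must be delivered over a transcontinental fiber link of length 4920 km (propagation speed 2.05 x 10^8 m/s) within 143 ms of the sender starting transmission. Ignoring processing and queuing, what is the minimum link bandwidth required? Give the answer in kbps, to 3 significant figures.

353 kbps

Propagation delay = 4920000 / 2.05e+08 = 24 ms.
Transmission budget = 143 − 24 = 119 ms.
R ≥ L / t_tx = 42000 bits / 0.119 s = 353 kbps.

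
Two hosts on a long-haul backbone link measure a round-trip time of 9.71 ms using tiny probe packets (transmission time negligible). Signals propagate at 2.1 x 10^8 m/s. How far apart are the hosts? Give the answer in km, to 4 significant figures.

One-way propagation = RTT/2 = 4.855 ms.
d = s × t = 210000000 × 0.004855 = 1020 km.

1020 km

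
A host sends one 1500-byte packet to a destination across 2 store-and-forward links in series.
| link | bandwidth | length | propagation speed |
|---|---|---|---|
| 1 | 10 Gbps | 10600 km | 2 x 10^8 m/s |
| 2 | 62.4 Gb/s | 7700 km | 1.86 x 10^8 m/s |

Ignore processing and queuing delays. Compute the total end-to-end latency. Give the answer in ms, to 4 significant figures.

94.40 ms

L = 1500 × 8 = 12000 bits.
Transmission delays (L/R per hop): 0.0012, 0.000192308 ms; sum = 0.00139231 ms.
Propagation delays (d/s per hop): 53, 41.3978 ms; sum = 94.3978 ms.
End-to-end = 94.40 ms.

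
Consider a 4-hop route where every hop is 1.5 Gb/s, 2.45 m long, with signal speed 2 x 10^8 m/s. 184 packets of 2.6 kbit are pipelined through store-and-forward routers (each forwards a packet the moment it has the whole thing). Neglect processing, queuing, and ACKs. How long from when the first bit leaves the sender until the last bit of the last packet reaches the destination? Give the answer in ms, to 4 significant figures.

0.3242 ms

Per-hop transmission t_tx = L/R = 2600/1500000000 = 0.00173333 ms.
Per-hop propagation t_prop = 2.45/200000000 = 1.225e-05 ms.
Pipeline fill: first packet needs 4·t_tx to clear all hops; remaining 183 packets each add one t_tx.
Total = (4+184-1)·t_tx + 4·t_prop = 187·0.00173333 + 4·1.225e-05 = 0.3242 ms.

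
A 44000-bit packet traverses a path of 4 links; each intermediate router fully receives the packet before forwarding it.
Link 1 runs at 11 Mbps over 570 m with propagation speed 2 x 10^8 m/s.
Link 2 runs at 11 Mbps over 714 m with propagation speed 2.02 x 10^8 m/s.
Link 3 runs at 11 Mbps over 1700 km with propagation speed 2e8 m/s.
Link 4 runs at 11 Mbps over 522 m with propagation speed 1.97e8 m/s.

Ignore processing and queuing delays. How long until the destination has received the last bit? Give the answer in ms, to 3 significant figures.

24.5 ms

Transmission delay per hop = L/R = 44000/11000000 = 4 ms; 4 hops → 16 ms.
Propagation delays (d/s per hop): 0.00285, 0.00353465, 8.5, 0.00264975 ms; sum = 8.50903 ms.
End-to-end = 24.5 ms.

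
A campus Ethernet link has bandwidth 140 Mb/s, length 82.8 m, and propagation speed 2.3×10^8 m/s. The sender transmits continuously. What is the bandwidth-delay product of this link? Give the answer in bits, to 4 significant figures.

Propagation delay = 82.8 / 2.3e+08 = 3.6e-07 s.
BDP = R × t_prop = 140000000 × 3.6e-07 = 50.4 bits.

50.40 bits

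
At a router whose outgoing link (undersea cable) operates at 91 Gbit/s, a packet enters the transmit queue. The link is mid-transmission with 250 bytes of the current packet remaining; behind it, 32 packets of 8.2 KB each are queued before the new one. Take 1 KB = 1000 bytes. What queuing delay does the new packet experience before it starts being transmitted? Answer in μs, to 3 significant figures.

Each queued packet: L/R = 65600/91000000000 = 0.720879 μs.
32 queued → 23.0681 μs.
Plus remaining 2000 bits of current packet: 0.021978 μs.
Queuing delay = 23.1 μs.

23.1 μs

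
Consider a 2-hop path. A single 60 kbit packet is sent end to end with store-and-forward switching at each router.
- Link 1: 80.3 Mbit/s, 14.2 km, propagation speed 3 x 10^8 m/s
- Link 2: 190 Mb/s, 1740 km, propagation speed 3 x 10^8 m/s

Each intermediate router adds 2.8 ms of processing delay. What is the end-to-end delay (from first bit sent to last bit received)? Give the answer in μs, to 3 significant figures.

9710 μs

L = 60000 bits.
Transmission delays (L/R per hop): 747.198, 315.789 μs; sum = 1062.99 μs.
Propagation delays (d/s per hop): 47.3333, 5800 μs; sum = 5847.33 μs.
Processing at 1 router(s): 1 × 2.8 ms = 2800 μs.
End-to-end = 9710 μs.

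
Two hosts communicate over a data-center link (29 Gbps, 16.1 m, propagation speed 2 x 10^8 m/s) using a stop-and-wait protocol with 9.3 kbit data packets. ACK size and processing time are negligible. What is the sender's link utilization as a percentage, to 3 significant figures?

t_tx = L/R = 9300/29000000000 = 3.2069e-07 s.
t_prop = 16.1/200000000 = 8.05e-08 s; RTT = 1.61e-07 s.
Cycle = t_tx + RTT = 4.8169e-07 s.
Utilization = t_tx / cycle = 3.2069e-07/4.8169e-07 = 66.6 %.

66.6 %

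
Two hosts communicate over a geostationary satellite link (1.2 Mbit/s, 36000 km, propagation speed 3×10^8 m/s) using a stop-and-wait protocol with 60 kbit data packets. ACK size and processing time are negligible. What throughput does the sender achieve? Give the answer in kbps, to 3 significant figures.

t_tx = L/R = 60000/1200000 = 0.05 s.
t_prop = 36000000/300000000 = 0.12 s; RTT = 0.24 s.
Cycle = t_tx + RTT = 0.29 s.
Throughput = L / cycle = 60000 / 0.29 = 207 kbps.

207 kbps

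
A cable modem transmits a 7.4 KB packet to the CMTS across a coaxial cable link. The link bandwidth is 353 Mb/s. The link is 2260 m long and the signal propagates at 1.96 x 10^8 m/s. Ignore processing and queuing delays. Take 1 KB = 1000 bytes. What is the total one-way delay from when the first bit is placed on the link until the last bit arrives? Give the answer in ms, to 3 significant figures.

0.179 ms

L = 59200 bits.
Transmission delay = L/R = 59200 / 353000000 = 0.167705 ms.
Propagation delay = d/s = 2260 m / 196000000 m/s = 0.0115306 ms.
Total = 0.179 ms.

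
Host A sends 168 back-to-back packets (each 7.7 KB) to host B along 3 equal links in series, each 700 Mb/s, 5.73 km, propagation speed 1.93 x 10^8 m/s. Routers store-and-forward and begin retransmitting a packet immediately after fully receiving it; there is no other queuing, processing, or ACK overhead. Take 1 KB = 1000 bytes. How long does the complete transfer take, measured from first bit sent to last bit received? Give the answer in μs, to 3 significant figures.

15000 μs

Per-hop transmission t_tx = L/R = 61600/700000000 = 88 μs.
Per-hop propagation t_prop = 5730/193000000 = 29.6891 μs.
Pipeline fill: first packet needs 3·t_tx to clear all hops; remaining 167 packets each add one t_tx.
Total = (3+168-1)·t_tx + 3·t_prop = 170·88 + 3·29.6891 = 15000 μs.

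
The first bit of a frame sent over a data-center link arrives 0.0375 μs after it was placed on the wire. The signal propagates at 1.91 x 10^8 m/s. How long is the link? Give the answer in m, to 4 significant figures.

d = s × t_prop = 191000000 × 3.75e-08 = 7.163 m.

7.163 m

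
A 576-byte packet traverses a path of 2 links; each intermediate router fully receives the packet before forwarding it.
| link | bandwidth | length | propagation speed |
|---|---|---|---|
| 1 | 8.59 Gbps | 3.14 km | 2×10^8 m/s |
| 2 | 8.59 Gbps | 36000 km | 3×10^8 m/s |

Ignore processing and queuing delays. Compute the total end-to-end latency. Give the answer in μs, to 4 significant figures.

120000 μs

L = 576 × 8 = 4608 bits.
Transmission delay per hop = L/R = 4608/8590000000 = 0.536438 μs; 2 hops → 1.07288 μs.
Propagation delays (d/s per hop): 15.7, 120000 μs; sum = 120016 μs.
End-to-end = 120000 μs.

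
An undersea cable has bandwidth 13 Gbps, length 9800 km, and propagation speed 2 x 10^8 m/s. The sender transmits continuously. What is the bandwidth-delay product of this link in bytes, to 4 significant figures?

Propagation delay = 9800000 / 200000000 = 0.049 s.
BDP = R × t_prop = 13000000000 × 0.049 = 637000000 bits.
In bytes: 637000000/8 = 79630000 bytes.

79630000 bytes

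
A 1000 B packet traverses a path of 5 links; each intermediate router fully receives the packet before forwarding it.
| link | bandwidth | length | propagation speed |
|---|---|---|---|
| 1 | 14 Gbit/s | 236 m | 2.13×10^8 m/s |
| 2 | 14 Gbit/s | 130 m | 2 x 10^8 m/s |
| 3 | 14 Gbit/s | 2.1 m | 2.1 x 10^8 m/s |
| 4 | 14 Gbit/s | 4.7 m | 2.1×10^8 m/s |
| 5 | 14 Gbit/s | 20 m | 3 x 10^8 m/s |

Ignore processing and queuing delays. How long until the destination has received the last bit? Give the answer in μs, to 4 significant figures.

L = 1000 × 8 = 8000 bits.
Transmission delay per hop = L/R = 8000/14000000000 = 0.571429 μs; 5 hops → 2.85714 μs.
Propagation delays (d/s per hop): 1.10798, 0.65, 0.01, 0.022381, 0.0666667 μs; sum = 1.85703 μs.
End-to-end = 4.714 μs.

4.714 μs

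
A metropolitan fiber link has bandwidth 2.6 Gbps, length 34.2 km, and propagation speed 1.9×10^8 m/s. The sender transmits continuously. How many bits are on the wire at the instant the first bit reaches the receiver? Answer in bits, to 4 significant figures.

468000 bits

Propagation delay = 34200 / 190000000 = 0.00018 s.
BDP = R × t_prop = 2600000000 × 0.00018 = 468000 bits.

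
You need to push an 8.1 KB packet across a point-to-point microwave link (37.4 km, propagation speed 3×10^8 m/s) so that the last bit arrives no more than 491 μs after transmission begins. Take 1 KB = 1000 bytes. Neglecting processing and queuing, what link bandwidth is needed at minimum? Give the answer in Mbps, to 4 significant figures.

176.9 Mbps

L = 64800 bits.
Propagation delay = 37400 / 300000000 = 124.667 μs.
Transmission budget = 491 − 124.667 = 366.333 μs.
R ≥ L / t_tx = 64800 bits / 0.000366333 s = 176.9 Mbps.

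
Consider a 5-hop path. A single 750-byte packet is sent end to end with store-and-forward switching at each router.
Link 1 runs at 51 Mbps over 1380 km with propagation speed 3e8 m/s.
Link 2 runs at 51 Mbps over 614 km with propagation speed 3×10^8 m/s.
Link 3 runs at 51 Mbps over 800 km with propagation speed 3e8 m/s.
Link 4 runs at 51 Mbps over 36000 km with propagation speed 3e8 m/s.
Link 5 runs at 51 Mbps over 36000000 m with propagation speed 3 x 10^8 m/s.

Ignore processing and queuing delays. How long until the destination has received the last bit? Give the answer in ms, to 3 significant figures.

L = 750 × 8 = 6000 bits.
Transmission delay per hop = L/R = 6000/51000000 = 0.117647 ms; 5 hops → 0.588235 ms.
Propagation delays (d/s per hop): 4.6, 2.04667, 2.66667, 120, 120 ms; sum = 249.313 ms.
End-to-end = 250 ms.

250 ms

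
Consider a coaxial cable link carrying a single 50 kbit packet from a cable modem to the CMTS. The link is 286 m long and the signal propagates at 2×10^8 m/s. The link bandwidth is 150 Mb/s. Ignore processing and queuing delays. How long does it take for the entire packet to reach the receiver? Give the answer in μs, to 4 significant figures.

L = 50000 bits.
Transmission delay = L/R = 50000 / 150000000 = 333.333 μs.
Propagation delay = d/s = 286 m / 200000000 m/s = 1.43 μs.
Total = 334.8 μs.

334.8 μs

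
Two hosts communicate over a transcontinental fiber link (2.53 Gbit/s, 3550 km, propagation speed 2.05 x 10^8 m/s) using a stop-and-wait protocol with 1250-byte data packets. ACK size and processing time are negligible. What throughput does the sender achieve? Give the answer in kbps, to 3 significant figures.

289 kbps

t_tx = L/R = 10000/2530000000 = 3.95257e-06 s.
t_prop = 3550000/2.05e+08 = 0.0173171 s; RTT = 0.0346341 s.
Cycle = t_tx + RTT = 0.0346381 s.
Throughput = L / cycle = 10000 / 0.0346381 = 289 kbps.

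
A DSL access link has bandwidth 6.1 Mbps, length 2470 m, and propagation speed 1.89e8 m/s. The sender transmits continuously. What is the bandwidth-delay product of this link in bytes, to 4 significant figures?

Propagation delay = 2470 / 189000000 = 1.30688e-05 s.
BDP = R × t_prop = 6100000 × 1.30688e-05 = 79.7196 bits.
In bytes: 79.7196/8 = 9.965 bytes.

9.965 bytes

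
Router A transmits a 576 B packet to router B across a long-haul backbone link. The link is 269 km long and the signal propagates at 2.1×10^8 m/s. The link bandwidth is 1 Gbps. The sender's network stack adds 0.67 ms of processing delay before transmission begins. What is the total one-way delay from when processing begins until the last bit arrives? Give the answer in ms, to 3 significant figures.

1.96 ms

L = 576 × 8 = 4608 bits.
Transmission delay = L/R = 4608 / 1000000000 = 0.004608 ms.
Propagation delay = d/s = 269000 m / 210000000 m/s = 1.28095 ms.
Plus processing delay 0.67 ms = 0.67 ms.
Total = 1.96 ms.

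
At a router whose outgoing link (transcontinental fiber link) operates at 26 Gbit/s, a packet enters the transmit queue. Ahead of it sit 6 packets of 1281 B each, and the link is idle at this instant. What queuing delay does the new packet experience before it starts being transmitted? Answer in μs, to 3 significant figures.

Each queued packet: L/R = 10248/26000000000 = 0.394154 μs.
6 queued → 2.36492 μs.
Queuing delay = 2.36 μs.

2.36 μs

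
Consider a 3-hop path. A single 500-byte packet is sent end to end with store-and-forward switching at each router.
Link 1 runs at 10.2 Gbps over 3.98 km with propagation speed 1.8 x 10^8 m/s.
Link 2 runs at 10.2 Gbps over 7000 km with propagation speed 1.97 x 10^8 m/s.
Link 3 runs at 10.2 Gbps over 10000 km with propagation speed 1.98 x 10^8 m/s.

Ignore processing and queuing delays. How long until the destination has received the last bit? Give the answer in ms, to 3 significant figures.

86.1 ms

L = 500 × 8 = 4000 bits.
Transmission delay per hop = L/R = 4000/10200000000 = 0.000392157 ms; 3 hops → 0.00117647 ms.
Propagation delays (d/s per hop): 0.0221111, 35.533, 50.5051 ms; sum = 86.0602 ms.
End-to-end = 86.1 ms.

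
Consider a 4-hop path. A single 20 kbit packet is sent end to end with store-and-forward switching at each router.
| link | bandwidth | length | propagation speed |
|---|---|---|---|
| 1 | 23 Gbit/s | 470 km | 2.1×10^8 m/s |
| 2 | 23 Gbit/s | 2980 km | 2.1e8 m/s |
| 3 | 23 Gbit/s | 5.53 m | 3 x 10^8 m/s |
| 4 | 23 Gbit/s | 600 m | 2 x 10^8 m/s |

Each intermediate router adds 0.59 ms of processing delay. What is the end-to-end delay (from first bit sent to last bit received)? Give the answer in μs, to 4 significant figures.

L = 20000 bits.
Transmission delay per hop = L/R = 20000/23000000000 = 0.869565 μs; 4 hops → 3.47826 μs.
Propagation delays (d/s per hop): 2238.1, 14190.5, 0.0184333, 3 μs; sum = 16431.6 μs.
Processing at 3 router(s): 3 × 0.59 ms = 1770 μs.
End-to-end = 18210 μs.

18210 μs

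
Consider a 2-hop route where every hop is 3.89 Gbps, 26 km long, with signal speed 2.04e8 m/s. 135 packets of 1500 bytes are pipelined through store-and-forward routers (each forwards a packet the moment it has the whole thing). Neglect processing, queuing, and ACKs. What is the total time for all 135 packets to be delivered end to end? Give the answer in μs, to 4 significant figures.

Per-hop transmission t_tx = L/R = 12000/3890000000 = 3.08483 μs.
Per-hop propagation t_prop = 26000/204000000 = 127.451 μs.
Pipeline fill: first packet needs 2·t_tx to clear all hops; remaining 134 packets each add one t_tx.
Total = (2+135-1)·t_tx + 2·t_prop = 136·3.08483 + 2·127.451 = 674.4 μs.

674.4 μs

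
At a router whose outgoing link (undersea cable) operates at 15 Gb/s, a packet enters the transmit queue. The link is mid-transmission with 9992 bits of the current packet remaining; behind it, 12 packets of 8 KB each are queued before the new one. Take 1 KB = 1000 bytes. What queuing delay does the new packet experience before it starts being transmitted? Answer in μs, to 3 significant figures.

Each queued packet: L/R = 64000/15000000000 = 4.26667 μs.
12 queued → 51.2 μs.
Plus remaining 9992 bits of current packet: 0.666133 μs.
Queuing delay = 51.9 μs.

51.9 μs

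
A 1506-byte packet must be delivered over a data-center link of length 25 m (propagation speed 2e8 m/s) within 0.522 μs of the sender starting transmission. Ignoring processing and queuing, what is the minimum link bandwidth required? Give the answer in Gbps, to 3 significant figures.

30.3 Gbps

L = 12048 bits.
Propagation delay = 25 / 200000000 = 0.125 μs.
Transmission budget = 0.522 − 0.125 = 0.397 μs.
R ≥ L / t_tx = 12048 bits / 3.97e-07 s = 30.3 Gbps.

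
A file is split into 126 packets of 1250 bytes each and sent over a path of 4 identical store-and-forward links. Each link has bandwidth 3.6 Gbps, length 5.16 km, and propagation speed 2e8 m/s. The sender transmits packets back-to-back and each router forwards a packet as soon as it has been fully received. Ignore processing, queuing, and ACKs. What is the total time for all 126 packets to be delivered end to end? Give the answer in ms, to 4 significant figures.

0.4615 ms

Per-hop transmission t_tx = L/R = 10000/3600000000 = 0.00277778 ms.
Per-hop propagation t_prop = 5160/200000000 = 0.0258 ms.
Pipeline fill: first packet needs 4·t_tx to clear all hops; remaining 125 packets each add one t_tx.
Total = (4+126-1)·t_tx + 4·t_prop = 129·0.00277778 + 4·0.0258 = 0.4615 ms.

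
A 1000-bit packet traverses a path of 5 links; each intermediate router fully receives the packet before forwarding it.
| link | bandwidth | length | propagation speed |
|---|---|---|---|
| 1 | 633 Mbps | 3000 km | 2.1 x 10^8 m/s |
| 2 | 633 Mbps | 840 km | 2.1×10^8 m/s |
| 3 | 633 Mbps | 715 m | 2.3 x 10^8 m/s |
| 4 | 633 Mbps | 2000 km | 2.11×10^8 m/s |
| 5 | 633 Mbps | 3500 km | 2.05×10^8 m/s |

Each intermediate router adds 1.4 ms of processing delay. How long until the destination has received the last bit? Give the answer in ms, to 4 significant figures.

Transmission delay per hop = L/R = 1000/633000000 = 0.00157978 ms; 5 hops → 0.00789889 ms.
Propagation delays (d/s per hop): 14.2857, 4, 0.0031087, 9.47867, 17.0732 ms; sum = 44.8407 ms.
Processing at 4 router(s): 4 × 1.4 ms = 5.6 ms.
End-to-end = 50.45 ms.

50.45 ms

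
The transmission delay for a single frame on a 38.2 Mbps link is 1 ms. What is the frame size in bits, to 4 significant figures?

L = R × t_tx = 38200000 b/s × 0.001 s = 38200 bits.

38200 bits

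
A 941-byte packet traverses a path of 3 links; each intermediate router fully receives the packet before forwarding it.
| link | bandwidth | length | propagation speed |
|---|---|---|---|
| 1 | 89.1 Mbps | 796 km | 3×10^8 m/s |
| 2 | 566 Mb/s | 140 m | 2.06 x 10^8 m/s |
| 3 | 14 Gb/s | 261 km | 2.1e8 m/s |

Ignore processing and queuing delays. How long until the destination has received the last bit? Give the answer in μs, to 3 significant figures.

L = 941 × 8 = 7528 bits.
Transmission delays (L/R per hop): 84.4893, 13.3004, 0.537714 μs; sum = 98.3274 μs.
Propagation delays (d/s per hop): 2653.33, 0.679612, 1242.86 μs; sum = 3896.87 μs.
End-to-end = 4000 μs.

4000 μs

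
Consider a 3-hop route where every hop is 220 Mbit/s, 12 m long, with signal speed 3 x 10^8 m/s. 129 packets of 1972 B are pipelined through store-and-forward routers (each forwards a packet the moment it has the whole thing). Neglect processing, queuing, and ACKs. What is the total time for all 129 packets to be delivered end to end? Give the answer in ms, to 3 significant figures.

Per-hop transmission t_tx = L/R = 15776/220000000 = 0.0717091 ms.
Per-hop propagation t_prop = 12/300000000 = 4e-05 ms.
Pipeline fill: first packet needs 3·t_tx to clear all hops; remaining 128 packets each add one t_tx.
Total = (3+129-1)·t_tx + 3·t_prop = 131·0.0717091 + 3·4e-05 = 9.39 ms.

9.39 ms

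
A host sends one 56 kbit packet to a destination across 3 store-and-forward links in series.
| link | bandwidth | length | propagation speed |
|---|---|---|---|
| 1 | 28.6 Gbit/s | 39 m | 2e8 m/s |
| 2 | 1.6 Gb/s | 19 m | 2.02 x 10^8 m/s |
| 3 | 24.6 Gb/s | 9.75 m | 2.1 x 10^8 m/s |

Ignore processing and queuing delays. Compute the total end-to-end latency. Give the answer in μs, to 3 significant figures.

L = 56000 bits.
Transmission delays (L/R per hop): 1.95804, 35, 2.27642 μs; sum = 39.2345 μs.
Propagation delays (d/s per hop): 0.195, 0.0940594, 0.0464286 μs; sum = 0.335488 μs.
End-to-end = 39.6 μs.

39.6 μs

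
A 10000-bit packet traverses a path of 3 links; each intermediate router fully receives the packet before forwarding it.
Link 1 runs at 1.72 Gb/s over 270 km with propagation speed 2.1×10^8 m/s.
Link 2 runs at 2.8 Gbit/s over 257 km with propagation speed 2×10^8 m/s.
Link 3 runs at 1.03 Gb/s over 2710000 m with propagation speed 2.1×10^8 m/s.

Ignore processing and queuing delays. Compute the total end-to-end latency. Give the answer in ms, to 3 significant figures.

15.5 ms

Transmission delays (L/R per hop): 0.00581395, 0.00357143, 0.00970874 ms; sum = 0.0190941 ms.
Propagation delays (d/s per hop): 1.28571, 1.285, 12.9048 ms; sum = 15.4755 ms.
End-to-end = 15.5 ms.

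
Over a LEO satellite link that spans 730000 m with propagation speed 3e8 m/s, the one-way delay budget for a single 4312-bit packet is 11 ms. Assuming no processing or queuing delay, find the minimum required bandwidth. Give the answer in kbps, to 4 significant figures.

503.3 kbps

Propagation delay = 730000 / 300000000 = 2.43333 ms.
Transmission budget = 11 − 2.43333 = 8.56667 ms.
R ≥ L / t_tx = 4312 bits / 0.00856667 s = 503.3 kbps.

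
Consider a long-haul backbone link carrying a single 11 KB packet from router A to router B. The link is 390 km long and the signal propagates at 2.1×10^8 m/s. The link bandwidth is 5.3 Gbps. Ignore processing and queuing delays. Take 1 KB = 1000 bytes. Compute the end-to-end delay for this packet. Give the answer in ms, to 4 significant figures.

L = 88000 bits.
Transmission delay = L/R = 88000 / 5300000000 = 0.0166038 ms.
Propagation delay = d/s = 390000 m / 210000000 m/s = 1.85714 ms.
Total = 1.874 ms.

1.874 ms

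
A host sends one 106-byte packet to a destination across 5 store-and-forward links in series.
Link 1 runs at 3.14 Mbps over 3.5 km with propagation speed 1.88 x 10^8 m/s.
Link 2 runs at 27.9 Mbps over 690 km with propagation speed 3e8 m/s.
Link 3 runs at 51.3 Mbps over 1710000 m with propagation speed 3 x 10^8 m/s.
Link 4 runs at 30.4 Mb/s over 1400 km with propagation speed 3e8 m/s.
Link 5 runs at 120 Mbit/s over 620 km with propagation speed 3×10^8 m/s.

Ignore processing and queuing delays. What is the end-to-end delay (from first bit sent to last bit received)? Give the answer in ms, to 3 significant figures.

15.1 ms

L = 106 × 8 = 848 bits.
Transmission delays (L/R per hop): 0.270064, 0.0303943, 0.0165302, 0.0278947, 0.00706667 ms; sum = 0.35195 ms.
Propagation delays (d/s per hop): 0.018617, 2.3, 5.7, 4.66667, 2.06667 ms; sum = 14.752 ms.
End-to-end = 15.1 ms.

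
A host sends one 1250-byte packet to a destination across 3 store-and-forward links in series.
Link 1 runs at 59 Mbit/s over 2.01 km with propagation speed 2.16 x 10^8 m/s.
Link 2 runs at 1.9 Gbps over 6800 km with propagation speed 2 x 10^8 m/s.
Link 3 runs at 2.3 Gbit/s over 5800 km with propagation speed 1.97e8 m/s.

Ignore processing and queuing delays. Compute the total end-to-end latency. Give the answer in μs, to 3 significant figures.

63600 μs

L = 1250 × 8 = 10000 bits.
Transmission delays (L/R per hop): 169.492, 5.26316, 4.34783 μs; sum = 179.103 μs.
Propagation delays (d/s per hop): 9.30556, 34000, 29441.6 μs; sum = 63450.9 μs.
End-to-end = 63600 μs.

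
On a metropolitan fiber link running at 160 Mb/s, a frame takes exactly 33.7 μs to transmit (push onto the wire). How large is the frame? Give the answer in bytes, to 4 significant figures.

L = R × t_tx = 160000000 b/s × 3.37e-05 s = 5392 bits.
In bytes: 5392 / 8 = 674.0 bytes.

674.0 bytes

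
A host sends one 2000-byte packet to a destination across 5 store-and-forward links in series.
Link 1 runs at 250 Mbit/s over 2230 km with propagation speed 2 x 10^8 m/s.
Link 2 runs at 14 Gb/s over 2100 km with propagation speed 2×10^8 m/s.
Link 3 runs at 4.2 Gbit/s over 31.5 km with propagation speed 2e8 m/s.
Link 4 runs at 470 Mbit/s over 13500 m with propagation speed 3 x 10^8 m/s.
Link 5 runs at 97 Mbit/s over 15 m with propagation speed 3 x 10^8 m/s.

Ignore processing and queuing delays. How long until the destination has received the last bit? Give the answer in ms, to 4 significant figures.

22.12 ms

L = 2000 × 8 = 16000 bits.
Transmission delays (L/R per hop): 0.064, 0.00114286, 0.00380952, 0.0340426, 0.164948 ms; sum = 0.267943 ms.
Propagation delays (d/s per hop): 11.15, 10.5, 0.1575, 0.045, 5e-05 ms; sum = 21.8526 ms.
End-to-end = 22.12 ms.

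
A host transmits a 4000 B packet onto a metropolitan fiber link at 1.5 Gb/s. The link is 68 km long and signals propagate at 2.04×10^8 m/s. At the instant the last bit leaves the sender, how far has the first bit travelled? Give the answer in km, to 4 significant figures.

t_tx = L/R = 32000/1500000000 = 2.13333e-05 s.
Distance = s × t_tx = 204000000 × 2.13333e-05 = 4.352 km.

4.352 km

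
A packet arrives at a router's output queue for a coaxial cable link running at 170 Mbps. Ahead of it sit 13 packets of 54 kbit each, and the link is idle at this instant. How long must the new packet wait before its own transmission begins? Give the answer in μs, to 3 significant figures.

4130 μs

Each queued packet: L/R = 54000/170000000 = 317.647 μs.
13 queued → 4129.41 μs.
Queuing delay = 4130 μs.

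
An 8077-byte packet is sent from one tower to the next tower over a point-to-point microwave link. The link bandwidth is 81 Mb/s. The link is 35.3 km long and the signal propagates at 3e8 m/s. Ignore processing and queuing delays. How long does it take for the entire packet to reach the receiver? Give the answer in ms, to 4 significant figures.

L = 8077 × 8 = 64616 bits.
Transmission delay = L/R = 64616 / 81000000 = 0.797728 ms.
Propagation delay = d/s = 35300 m / 300000000 m/s = 0.117667 ms.
Total = 0.9154 ms.

0.9154 ms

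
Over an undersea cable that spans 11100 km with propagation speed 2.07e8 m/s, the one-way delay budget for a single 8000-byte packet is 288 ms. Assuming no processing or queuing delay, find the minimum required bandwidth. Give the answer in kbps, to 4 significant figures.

273.1 kbps

L = 64000 bits.
Propagation delay = 11100000 / 2.07e+08 = 53.6232 ms.
Transmission budget = 288 − 53.6232 = 234.377 ms.
R ≥ L / t_tx = 64000 bits / 0.234377 s = 273.1 kbps.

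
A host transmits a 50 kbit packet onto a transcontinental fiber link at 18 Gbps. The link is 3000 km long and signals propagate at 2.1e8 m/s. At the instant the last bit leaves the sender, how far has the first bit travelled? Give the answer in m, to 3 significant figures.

583 m

t_tx = L/R = 50000/18000000000 = 2.77778e-06 s.
Distance = s × t_tx = 210000000 × 2.77778e-06 = 583 m.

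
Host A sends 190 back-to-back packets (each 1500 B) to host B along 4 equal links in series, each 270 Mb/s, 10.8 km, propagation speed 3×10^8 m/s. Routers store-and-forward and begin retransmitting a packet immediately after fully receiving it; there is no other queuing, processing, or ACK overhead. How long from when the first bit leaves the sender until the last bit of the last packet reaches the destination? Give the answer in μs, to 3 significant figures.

8720 μs

Per-hop transmission t_tx = L/R = 12000/270000000 = 44.4444 μs.
Per-hop propagation t_prop = 10800/300000000 = 36 μs.
Pipeline fill: first packet needs 4·t_tx to clear all hops; remaining 189 packets each add one t_tx.
Total = (4+190-1)·t_tx + 4·t_prop = 193·44.4444 + 4·36 = 8720 μs.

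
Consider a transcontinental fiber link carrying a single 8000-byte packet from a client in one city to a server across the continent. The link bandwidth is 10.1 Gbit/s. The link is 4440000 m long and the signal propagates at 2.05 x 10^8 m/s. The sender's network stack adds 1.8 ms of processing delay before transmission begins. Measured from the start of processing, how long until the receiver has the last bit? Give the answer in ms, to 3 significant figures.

23.5 ms

L = 8000 × 8 = 64000 bits.
Transmission delay = L/R = 64000 / 10100000000 = 0.00633663 ms.
Propagation delay = d/s = 4440000 m / 2.05e+08 m/s = 21.6585 ms.
Plus processing delay 1.8 ms = 1.8 ms.
Total = 23.5 ms.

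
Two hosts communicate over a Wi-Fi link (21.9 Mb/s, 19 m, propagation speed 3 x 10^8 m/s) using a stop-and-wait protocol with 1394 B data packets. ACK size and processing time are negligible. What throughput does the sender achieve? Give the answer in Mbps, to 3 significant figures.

21.9 Mbps

t_tx = L/R = 11152/21900000 = 0.000509224 s.
t_prop = 19/300000000 = 6.33333e-08 s; RTT = 1.26667e-07 s.
Cycle = t_tx + RTT = 0.00050935 s.
Throughput = L / cycle = 11152 / 0.00050935 = 21.9 Mbps.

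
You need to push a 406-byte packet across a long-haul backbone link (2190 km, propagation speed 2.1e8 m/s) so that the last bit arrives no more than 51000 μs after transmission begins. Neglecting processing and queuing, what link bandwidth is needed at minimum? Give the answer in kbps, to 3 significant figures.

L = 3248 bits.
Propagation delay = 2190000 / 210000000 = 10428.6 μs.
Transmission budget = 51000 − 10428.6 = 40571.4 μs.
R ≥ L / t_tx = 3248 bits / 0.0405714 s = 80.1 kbps.

80.1 kbps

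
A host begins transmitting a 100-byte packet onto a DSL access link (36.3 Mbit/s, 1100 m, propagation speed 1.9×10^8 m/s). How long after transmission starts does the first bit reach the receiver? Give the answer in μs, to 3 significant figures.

First bit experiences only propagation delay: d/s = 1100/190000000 = 5.79 μs.

5.79 μs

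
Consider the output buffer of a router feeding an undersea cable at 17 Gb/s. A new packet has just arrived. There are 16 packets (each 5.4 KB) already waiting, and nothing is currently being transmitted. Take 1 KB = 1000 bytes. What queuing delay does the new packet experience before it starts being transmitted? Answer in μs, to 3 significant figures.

Each queued packet: L/R = 43200/17000000000 = 2.54118 μs.
16 queued → 40.6588 μs.
Queuing delay = 40.7 μs.

40.7 μs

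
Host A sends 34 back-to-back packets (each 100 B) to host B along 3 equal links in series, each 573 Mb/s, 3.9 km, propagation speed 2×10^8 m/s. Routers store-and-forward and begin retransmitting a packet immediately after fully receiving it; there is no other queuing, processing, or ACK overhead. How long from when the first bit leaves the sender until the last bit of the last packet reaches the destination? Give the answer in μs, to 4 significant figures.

Per-hop transmission t_tx = L/R = 800/573000000 = 1.39616 μs.
Per-hop propagation t_prop = 3900/200000000 = 19.5 μs.
Pipeline fill: first packet needs 3·t_tx to clear all hops; remaining 33 packets each add one t_tx.
Total = (3+34-1)·t_tx + 3·t_prop = 36·1.39616 + 3·19.5 = 108.8 μs.

108.8 μs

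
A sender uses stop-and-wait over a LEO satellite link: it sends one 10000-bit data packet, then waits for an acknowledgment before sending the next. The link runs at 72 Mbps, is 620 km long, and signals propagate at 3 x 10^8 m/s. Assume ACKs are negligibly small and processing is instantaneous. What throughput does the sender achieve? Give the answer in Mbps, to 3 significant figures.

2.34 Mbps

t_tx = L/R = 10000/72000000 = 0.000138889 s.
t_prop = 620000/300000000 = 0.00206667 s; RTT = 0.00413333 s.
Cycle = t_tx + RTT = 0.00427222 s.
Throughput = L / cycle = 10000 / 0.00427222 = 2.34 Mbps.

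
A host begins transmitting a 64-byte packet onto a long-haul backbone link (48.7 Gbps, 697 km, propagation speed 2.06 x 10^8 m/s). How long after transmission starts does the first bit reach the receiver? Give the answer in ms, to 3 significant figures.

First bit experiences only propagation delay: d/s = 697000/206000000 = 3.38 ms.

3.38 ms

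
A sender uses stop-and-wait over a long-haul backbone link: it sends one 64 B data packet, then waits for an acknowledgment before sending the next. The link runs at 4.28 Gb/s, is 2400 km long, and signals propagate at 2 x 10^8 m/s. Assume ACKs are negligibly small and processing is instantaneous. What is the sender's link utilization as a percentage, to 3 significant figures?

t_tx = L/R = 512/4.28e+09 = 1.19626e-07 s.
t_prop = 2400000/200000000 = 0.012 s; RTT = 0.024 s.
Cycle = t_tx + RTT = 0.0240001 s.
Utilization = t_tx / cycle = 1.19626e-07/0.0240001 = 0.000498 %.

0.000498 %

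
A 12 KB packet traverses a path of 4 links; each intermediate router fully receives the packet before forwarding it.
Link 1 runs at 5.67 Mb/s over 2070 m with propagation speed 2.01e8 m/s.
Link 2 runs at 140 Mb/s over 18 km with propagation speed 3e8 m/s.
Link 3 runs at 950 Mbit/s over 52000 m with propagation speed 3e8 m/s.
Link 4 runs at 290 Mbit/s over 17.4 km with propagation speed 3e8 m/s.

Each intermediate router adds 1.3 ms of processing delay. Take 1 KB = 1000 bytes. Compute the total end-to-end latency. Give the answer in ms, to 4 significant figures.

L = 96000 bits.
Transmission delays (L/R per hop): 16.9312, 0.685714, 0.101053, 0.331034 ms; sum = 18.049 ms.
Propagation delays (d/s per hop): 0.0102985, 0.06, 0.173333, 0.058 ms; sum = 0.301632 ms.
Processing at 3 router(s): 3 × 1.3 ms = 3.9 ms.
End-to-end = 22.25 ms.

22.25 ms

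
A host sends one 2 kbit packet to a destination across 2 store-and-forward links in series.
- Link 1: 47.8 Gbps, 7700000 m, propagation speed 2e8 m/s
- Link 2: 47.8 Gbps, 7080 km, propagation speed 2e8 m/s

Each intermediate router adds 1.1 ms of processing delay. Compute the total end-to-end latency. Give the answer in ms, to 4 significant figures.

75.00 ms

L = 2000 bits.
Transmission delay per hop = L/R = 2000/47800000000 = 4.1841e-05 ms; 2 hops → 8.3682e-05 ms.
Propagation delays (d/s per hop): 38.5, 35.4 ms; sum = 73.9 ms.
Processing at 1 router(s): 1 × 1.1 ms = 1.1 ms.
End-to-end = 75.00 ms.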